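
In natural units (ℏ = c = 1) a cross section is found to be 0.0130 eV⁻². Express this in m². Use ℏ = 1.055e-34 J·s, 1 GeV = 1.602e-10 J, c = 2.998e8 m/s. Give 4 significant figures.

Area is [L]² = [E]⁻²·(ℏc)²; restore (ℏc)².
1 GeV⁻² → (ℏc)² × (1 GeV in J)⁻² = 3.898e-32 m².
Convert the energy scale: 0.0130 eV⁻² = 1.30e16 GeV⁻².
Result: 1.30e16 × 3.898e-32 = 5.067e-16 m².

5.067e-16 m²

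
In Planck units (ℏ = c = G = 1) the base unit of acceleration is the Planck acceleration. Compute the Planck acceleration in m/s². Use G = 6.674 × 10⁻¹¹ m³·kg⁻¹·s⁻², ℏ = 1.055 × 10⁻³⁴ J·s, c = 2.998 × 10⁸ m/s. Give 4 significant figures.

5.560 × 10⁵¹ m/s²

a_P = √(c⁷/(ℏG))
  = √(3.092 × 10¹⁰³)
  = 5.560 × 10⁵¹ m/s²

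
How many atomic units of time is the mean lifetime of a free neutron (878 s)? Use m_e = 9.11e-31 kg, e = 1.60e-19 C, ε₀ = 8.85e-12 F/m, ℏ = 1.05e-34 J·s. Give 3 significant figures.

atomic unit of time: τ_au = (4πε₀)²ℏ³/(m_e e⁴) = 2.40e-17 s.
878 / 2.40e-17 = 3.66e19

3.66e19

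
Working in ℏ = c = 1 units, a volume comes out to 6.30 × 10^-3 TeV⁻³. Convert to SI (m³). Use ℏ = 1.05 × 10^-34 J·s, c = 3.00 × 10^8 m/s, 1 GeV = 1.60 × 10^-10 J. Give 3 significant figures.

Volume is [L]³ = [E]⁻³·(ℏc)³.
1 GeV⁻³ → (ℏc)³ × (1 GeV in J)⁻³ = 7.63 × 10^-48 m³.
Convert the energy scale: 6.30 × 10^-3 TeV⁻³ = 6.30 × 10^-12 GeV⁻³.
Result: 6.30 × 10^-12 × 7.63 × 10^-48 = 4.81 × 10^-59 m³.

4.81 × 10^-59 m³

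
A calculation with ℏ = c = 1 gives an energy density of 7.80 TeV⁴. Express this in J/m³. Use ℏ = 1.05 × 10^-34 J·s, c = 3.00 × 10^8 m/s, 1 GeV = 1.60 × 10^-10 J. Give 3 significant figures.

1.64 × 10^50 J/m³

[E]/[L]³ = [E]⁴/(ℏc)³; restore (ℏc)⁻³.
1 GeV⁴ → 1/(ℏc)³ × (1 GeV in J)⁴ = 2.10 × 10^37 J/m³.
Convert the energy scale: 7.80 TeV⁴ = 7.80 × 10^12 GeV⁴.
Result: 7.80 × 10^12 × 2.10 × 10^37 = 1.64 × 10^50 J/m³.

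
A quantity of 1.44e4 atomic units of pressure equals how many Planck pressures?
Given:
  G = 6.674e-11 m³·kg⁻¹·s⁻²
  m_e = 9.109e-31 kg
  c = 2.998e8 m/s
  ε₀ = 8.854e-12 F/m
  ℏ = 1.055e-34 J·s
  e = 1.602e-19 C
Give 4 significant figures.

atomic unit of pressure: P_au = E_h/a₀³ = m_e⁴e¹⁰/((4πε₀)⁵ℏ⁸) = 2.929e13 Pa
Planck pressure: p_P = c⁷/(ℏG²) = 4.632e113 Pa
1.44e4 × 2.929e13 / 4.632e113 = 9.106e-97

9.106e-97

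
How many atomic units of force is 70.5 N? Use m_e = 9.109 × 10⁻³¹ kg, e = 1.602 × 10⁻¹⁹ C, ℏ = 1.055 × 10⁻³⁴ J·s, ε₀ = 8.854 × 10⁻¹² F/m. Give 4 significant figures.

8.577 × 10⁸

atomic unit of force: F_au = E_h/a₀ = m_e²e⁶/((4πε₀)³ℏ⁴) = 8.220 × 10⁻⁸ N.
70.5 / 8.220 × 10⁻⁸ = 8.577 × 10⁸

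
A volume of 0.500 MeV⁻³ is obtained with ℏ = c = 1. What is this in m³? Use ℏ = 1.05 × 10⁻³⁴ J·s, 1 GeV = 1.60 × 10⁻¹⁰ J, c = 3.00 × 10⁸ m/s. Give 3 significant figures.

Volume is [L]³ = [E]⁻³·(ℏc)³.
1 GeV⁻³ → (ℏc)³ × (1 GeV in J)⁻³ = 7.63 × 10⁻⁴⁸ m³.
Convert the energy scale: 0.500 MeV⁻³ = 5.00 × 10⁸ GeV⁻³.
Result: 5.00 × 10⁸ × 7.63 × 10⁻⁴⁸ = 3.82 × 10⁻³⁹ m³.

3.82 × 10⁻³⁹ m³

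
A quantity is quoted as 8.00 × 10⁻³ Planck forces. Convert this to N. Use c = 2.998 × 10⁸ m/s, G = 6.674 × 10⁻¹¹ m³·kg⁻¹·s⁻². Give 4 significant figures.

9.683 × 10⁴¹ N

One Planck force: F_P = c⁴/G = 1.210 × 10⁴⁴ N.
8.00 × 10⁻³ × 1.210 × 10⁴⁴ N = 9.683 × 10⁴¹ N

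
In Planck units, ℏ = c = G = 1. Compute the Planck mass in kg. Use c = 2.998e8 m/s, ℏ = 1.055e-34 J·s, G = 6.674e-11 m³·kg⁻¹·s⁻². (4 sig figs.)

2.177e-8 kg

Dimensional analysis gives m_P = √(ℏc/G).
  = √(4.739e-16)
  = 2.177e-8 kg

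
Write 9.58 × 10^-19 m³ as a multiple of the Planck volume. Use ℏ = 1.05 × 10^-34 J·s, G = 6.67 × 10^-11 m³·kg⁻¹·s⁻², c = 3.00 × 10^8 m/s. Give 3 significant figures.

2.29 × 10^86

Planck volume: V_P = (ℏG/c³)^(3/2) = 4.18 × 10^-105 m³.
9.58 × 10^-19 / 4.18 × 10^-105 = 2.29 × 10^86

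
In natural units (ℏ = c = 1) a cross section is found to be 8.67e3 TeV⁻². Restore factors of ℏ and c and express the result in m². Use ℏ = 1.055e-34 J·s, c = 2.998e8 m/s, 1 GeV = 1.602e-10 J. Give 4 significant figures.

3.380e-34 m²

Area is [L]² = [E]⁻²·(ℏc)²; restore (ℏc)².
1 GeV⁻² → (ℏc)² × (1 GeV in J)⁻² = 3.898e-32 m².
Convert the energy scale: 8.67e3 TeV⁻² = 8.67e-3 GeV⁻².
Result: 8.67e-3 × 3.898e-32 = 3.380e-34 m².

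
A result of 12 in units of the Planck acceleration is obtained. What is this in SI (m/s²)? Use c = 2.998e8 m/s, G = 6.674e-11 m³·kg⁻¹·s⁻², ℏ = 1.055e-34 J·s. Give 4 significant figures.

One Planck acceleration: a_P = √(c⁷/(ℏG)) = 5.560e51 m/s².
12 × 5.560e51 m/s² = 6.672e52 m/s²

6.672e52 m/s²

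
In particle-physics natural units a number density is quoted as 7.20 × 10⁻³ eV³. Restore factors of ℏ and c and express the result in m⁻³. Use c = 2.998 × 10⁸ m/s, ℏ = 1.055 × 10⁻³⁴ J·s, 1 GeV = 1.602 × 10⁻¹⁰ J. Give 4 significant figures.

Number density is [L]⁻³ = [E]³/(ℏc)³.
1 GeV³ → 1/(ℏc)³ × (1 GeV in J)³ = 1.299 × 10⁴⁷ m⁻³.
Convert the energy scale: 7.20 × 10⁻³ eV³ = 7.20 × 10⁻³⁰ GeV³.
Result: 7.20 × 10⁻³⁰ × 1.299 × 10⁴⁷ = 9.356 × 10¹⁷ m⁻³.

9.356 × 10¹⁷ m⁻³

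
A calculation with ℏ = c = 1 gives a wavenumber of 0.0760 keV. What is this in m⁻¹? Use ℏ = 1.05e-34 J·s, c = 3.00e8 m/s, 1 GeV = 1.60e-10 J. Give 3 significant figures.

Inverse length is [E]/(ℏc).
1 GeV → 1/(ℏc) × (1 GeV in J) = 5.08e15 m⁻¹.
Convert the energy scale: 0.0760 keV = 7.60e-8 GeV.
Result: 7.60e-8 × 5.08e15 = 3.86e8 m⁻¹.

3.86e8 m⁻¹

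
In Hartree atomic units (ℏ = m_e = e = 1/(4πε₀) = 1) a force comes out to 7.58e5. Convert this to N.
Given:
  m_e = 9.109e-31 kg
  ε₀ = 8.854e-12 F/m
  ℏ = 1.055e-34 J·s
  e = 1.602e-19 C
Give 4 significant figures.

One atomic unit of force: F_au = E_h/a₀ = m_e²e⁶/((4πε₀)³ℏ⁴) = 8.220e-8 N.
7.58e5 × 8.220e-8 N = 0.06231 N

0.06231 N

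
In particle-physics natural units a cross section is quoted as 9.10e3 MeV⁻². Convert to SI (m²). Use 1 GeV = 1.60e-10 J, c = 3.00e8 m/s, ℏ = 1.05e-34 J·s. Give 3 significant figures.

Area is [L]² = [E]⁻²·(ℏc)²; restore (ℏc)².
1 GeV⁻² → (ℏc)² × (1 GeV in J)⁻² = 3.88e-32 m².
Convert the energy scale: 9.10e3 MeV⁻² = 9.10e9 GeV⁻².
Result: 9.10e9 × 3.88e-32 = 3.53e-22 m².

3.53e-22 m²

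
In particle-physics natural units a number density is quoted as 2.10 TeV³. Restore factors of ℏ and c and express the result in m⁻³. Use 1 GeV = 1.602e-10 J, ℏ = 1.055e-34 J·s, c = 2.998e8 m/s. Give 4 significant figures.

2.729e56 m⁻³

Number density is [L]⁻³ = [E]³/(ℏc)³.
1 GeV³ → 1/(ℏc)³ × (1 GeV in J)³ = 1.299e47 m⁻³.
Convert the energy scale: 2.10 TeV³ = 2.10e9 GeV³.
Result: 2.10e9 × 1.299e47 = 2.729e56 m⁻³.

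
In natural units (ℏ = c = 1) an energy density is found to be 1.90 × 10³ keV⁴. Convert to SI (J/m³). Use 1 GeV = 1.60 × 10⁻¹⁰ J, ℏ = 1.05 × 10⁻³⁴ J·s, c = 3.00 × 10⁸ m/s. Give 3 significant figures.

[E]/[L]³ = [E]⁴/(ℏc)³; restore (ℏc)⁻³.
1 GeV⁴ → 1/(ℏc)³ × (1 GeV in J)⁴ = 2.10 × 10³⁷ J/m³.
Convert the energy scale: 1.90 × 10³ keV⁴ = 1.90 × 10⁻²¹ GeV⁴.
Result: 1.90 × 10⁻²¹ × 2.10 × 10³⁷ = 3.98 × 10¹⁶ J/m³.

3.98 × 10¹⁶ J/m³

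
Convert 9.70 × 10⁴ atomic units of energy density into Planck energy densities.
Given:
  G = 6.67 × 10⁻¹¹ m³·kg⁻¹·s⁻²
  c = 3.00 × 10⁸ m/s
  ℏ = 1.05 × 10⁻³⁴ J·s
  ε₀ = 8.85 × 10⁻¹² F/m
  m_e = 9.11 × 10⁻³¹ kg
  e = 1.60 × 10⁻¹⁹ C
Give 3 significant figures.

6.24 × 10⁻⁹⁶

atomic unit of energy density: u_au = E_h/a₀³ = m_e⁴e¹⁰/((4πε₀)⁵ℏ⁸) = 3.01 × 10¹³ J/m³
Planck energy density: u_P = c⁷/(ℏG²) = 4.68 × 10¹¹³ J/m³
9.70 × 10⁴ × 3.01 × 10¹³ / 4.68 × 10¹¹³ = 6.24 × 10⁻⁹⁶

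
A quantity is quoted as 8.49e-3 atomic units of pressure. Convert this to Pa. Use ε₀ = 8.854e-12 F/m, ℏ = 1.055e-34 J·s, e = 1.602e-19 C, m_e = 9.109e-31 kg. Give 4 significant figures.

2.487e11 Pa

One atomic unit of pressure: P_au = E_h/a₀³ = m_e⁴e¹⁰/((4πε₀)⁵ℏ⁸) = 2.929e13 Pa.
8.49e-3 × 2.929e13 Pa = 2.487e11 Pa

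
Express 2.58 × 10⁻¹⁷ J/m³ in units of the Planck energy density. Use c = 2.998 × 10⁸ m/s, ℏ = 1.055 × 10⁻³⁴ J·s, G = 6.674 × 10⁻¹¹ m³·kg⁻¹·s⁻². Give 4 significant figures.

Planck energy density: u_P = c⁷/(ℏG²) = 4.632 × 10¹¹³ J/m³.
2.58 × 10⁻¹⁷ / 4.632 × 10¹¹³ = 5.570 × 10⁻¹³¹

5.570 × 10⁻¹³¹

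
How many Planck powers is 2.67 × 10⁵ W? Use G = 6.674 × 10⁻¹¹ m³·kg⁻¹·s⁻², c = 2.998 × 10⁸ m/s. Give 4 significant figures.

7.358 × 10⁻⁴⁸

Planck power: P_P = c⁵/G = 3.629 × 10⁵² W.
2.67 × 10⁵ / 3.629 × 10⁵² = 7.358 × 10⁻⁴⁸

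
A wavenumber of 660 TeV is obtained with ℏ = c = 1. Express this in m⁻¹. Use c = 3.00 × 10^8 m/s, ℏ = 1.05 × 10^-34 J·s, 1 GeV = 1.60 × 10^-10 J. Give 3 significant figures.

3.35 × 10^21 m⁻¹

Inverse length is [E]/(ℏc).
1 GeV → 1/(ℏc) × (1 GeV in J) = 5.08 × 10^15 m⁻¹.
Convert the energy scale: 660 TeV = 6.60 × 10^5 GeV.
Result: 6.60 × 10^5 × 5.08 × 10^15 = 3.35 × 10^21 m⁻¹.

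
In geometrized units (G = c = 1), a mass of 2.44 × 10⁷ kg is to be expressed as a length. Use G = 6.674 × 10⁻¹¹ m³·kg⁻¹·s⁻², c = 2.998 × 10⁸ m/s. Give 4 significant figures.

1.812 × 10⁻²⁰ m

In G = c = 1 units mass has dimensions of length; the conversion factor is G/c².
2.44 × 10⁷ kg × (G/c²) = 1.812 × 10⁻²⁰ m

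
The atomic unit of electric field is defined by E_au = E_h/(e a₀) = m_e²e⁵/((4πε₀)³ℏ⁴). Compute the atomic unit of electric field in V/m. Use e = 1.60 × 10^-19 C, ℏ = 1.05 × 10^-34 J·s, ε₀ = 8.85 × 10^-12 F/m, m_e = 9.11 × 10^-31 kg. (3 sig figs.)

E_au = E_h/(e a₀) = m_e²e⁵/((4πε₀)³ℏ⁴)
E_h = 4.38 × 10^-18 J
a₀ = 5.26 × 10^-11 m
E_h/(e·a₀) = 5.20 × 10^11 V/m

5.20 × 10^11 V/m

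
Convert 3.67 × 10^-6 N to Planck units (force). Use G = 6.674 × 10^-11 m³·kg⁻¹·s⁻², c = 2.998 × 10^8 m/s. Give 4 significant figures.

3.032 × 10^-50

Planck force: F_P = c⁴/G = 1.210 × 10^44 N.
3.67 × 10^-6 / 1.210 × 10^44 = 3.032 × 10^-50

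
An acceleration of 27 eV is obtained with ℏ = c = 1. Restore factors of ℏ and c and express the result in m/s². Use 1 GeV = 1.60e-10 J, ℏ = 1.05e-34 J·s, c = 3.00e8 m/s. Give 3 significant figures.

Acceleration is [L]/[T]² = c·[E]/ℏ.
1 GeV → c/ℏ × (1 GeV in J) = 4.57e32 m/s².
Convert the energy scale: 27 eV = 2.70e-8 GeV.
Result: 2.70e-8 × 4.57e32 = 1.23e25 m/s².

1.23e25 m/s²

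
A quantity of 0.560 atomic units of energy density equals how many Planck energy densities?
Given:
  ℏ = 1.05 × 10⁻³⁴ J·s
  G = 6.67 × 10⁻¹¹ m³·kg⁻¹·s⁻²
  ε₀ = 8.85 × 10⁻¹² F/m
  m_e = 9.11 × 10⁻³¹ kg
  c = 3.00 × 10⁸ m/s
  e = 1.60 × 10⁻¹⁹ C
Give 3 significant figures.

atomic unit of energy density: u_au = E_h/a₀³ = m_e⁴e¹⁰/((4πε₀)⁵ℏ⁸) = 3.01 × 10¹³ J/m³
Planck energy density: u_P = c⁷/(ℏG²) = 4.68 × 10¹¹³ J/m³
0.560 × 3.01 × 10¹³ / 4.68 × 10¹¹³ = 3.60 × 10⁻¹⁰¹

3.60 × 10⁻¹⁰¹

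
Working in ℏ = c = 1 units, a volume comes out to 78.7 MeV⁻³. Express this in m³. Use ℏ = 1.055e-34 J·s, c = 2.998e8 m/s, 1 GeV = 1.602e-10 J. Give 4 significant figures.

6.057e-37 m³

Volume is [L]³ = [E]⁻³·(ℏc)³.
1 GeV⁻³ → (ℏc)³ × (1 GeV in J)⁻³ = 7.696e-48 m³.
Convert the energy scale: 78.7 MeV⁻³ = 7.87e10 GeV⁻³.
Result: 7.87e10 × 7.696e-48 = 6.057e-37 m³.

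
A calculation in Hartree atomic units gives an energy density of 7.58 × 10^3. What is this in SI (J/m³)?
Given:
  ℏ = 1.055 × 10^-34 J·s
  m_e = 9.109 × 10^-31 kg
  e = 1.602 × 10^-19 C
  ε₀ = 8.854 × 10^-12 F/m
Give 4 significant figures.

2.220 × 10^17 J/m³

One atomic unit of energy density: u_au = E_h/a₀³ = m_e⁴e¹⁰/((4πε₀)⁵ℏ⁸) = 2.929 × 10^13 J/m³.
7.58 × 10^3 × 2.929 × 10^13 J/m³ = 2.220 × 10^17 J/m³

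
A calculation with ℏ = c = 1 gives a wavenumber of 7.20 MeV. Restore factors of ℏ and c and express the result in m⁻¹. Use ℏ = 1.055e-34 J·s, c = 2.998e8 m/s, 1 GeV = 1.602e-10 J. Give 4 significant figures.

Inverse length is [E]/(ℏc).
1 GeV → 1/(ℏc) × (1 GeV in J) = 5.065e15 m⁻¹.
Convert the energy scale: 7.20 MeV = 7.20e-3 GeV.
Result: 7.20e-3 × 5.065e15 = 3.647e13 m⁻¹.

3.647e13 m⁻¹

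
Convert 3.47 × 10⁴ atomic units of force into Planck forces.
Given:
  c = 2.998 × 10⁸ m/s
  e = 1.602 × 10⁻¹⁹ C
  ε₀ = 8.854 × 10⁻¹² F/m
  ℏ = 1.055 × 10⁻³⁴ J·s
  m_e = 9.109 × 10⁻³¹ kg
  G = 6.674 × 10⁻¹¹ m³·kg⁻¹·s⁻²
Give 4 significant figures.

2.356 × 10⁻⁴⁷

atomic unit of force: F_au = E_h/a₀ = m_e²e⁶/((4πε₀)³ℏ⁴) = 8.220 × 10⁻⁸ N
Planck force: F_P = c⁴/G = 1.210 × 10⁴⁴ N
3.47 × 10⁴ × 8.220 × 10⁻⁸ / 1.210 × 10⁴⁴ = 2.356 × 10⁻⁴⁷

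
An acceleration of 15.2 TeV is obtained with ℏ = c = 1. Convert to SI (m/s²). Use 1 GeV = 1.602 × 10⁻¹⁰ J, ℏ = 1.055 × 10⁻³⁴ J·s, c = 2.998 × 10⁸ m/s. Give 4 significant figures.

Acceleration is [L]/[T]² = c·[E]/ℏ.
1 GeV → c/ℏ × (1 GeV in J) = 4.552 × 10³² m/s².
Convert the energy scale: 15.2 TeV = 1.52 × 10⁴ GeV.
Result: 1.52 × 10⁴ × 4.552 × 10³² = 6.920 × 10³⁶ m/s².

6.920 × 10³⁶ m/s²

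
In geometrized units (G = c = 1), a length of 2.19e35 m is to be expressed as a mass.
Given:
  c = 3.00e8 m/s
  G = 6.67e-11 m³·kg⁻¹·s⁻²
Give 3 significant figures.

Length → mass via c²/G.
2.19e35 m × (c²/G) = 2.96e62 kg

2.96e62 kg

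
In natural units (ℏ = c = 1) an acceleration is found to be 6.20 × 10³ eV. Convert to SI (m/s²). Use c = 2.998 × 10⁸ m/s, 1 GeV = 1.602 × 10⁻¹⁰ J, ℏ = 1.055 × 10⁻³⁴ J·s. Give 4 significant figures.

Acceleration is [L]/[T]² = c·[E]/ℏ.
1 GeV → c/ℏ × (1 GeV in J) = 4.552 × 10³² m/s².
Convert the energy scale: 6.20 × 10³ eV = 6.20 × 10⁻⁶ GeV.
Result: 6.20 × 10⁻⁶ × 4.552 × 10³² = 2.822 × 10²⁷ m/s².

2.822 × 10²⁷ m/s²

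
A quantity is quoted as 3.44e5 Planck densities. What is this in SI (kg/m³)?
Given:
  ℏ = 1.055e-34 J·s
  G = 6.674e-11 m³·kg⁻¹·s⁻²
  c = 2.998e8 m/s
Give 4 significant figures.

One Planck density: ρ_P = c⁵/(ℏG²) = 5.154e96 kg/m³.
3.44e5 × 5.154e96 kg/m³ = 1.773e102 kg/m³

1.773e102 kg/m³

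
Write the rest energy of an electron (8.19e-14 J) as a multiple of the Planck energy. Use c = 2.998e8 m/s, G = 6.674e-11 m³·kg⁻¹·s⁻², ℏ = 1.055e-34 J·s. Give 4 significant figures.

Planck energy: E_P = √(ℏc⁵/G) = 1.957e9 J.
8.19e-14 / 1.957e9 = 4.186e-23

4.186e-23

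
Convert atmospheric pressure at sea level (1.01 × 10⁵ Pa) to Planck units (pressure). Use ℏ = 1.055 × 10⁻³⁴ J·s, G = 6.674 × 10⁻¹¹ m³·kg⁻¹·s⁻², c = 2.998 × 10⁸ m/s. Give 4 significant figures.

2.180 × 10⁻¹⁰⁹

Planck pressure: p_P = c⁷/(ℏG²) = 4.632 × 10¹¹³ Pa.
1.01 × 10⁵ / 4.632 × 10¹¹³ = 2.180 × 10⁻¹⁰⁹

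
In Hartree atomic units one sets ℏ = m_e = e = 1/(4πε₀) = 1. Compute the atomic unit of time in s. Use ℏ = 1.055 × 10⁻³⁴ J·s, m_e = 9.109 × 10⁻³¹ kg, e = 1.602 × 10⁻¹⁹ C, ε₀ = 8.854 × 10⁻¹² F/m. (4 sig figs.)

τ_au = (4πε₀)²ℏ³/(m_e e⁴)
E_h = 4.354 × 10⁻¹⁸ J
ℏ/E_h = 2.423 × 10⁻¹⁷ s

2.423 × 10⁻¹⁷ s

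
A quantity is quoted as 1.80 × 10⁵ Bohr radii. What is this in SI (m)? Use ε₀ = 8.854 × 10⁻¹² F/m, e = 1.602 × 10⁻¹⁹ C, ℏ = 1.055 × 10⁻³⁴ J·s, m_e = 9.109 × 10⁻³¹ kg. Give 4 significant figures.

9.535 × 10⁻⁶ m

One Bohr radius: a₀ = 4πε₀ℏ²/(m_e e²) = 5.297 × 10⁻¹¹ m.
1.80 × 10⁵ × 5.297 × 10⁻¹¹ m = 9.535 × 10⁻⁶ m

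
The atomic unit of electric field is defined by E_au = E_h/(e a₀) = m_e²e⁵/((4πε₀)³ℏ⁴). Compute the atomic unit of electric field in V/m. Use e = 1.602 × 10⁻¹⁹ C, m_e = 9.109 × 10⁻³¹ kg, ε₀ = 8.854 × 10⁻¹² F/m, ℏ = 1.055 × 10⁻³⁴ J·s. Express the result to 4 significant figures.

E_au = E_h/(e a₀) = m_e²e⁵/((4πε₀)³ℏ⁴)
E_h = 4.354 × 10⁻¹⁸ J
a₀ = 5.297 × 10⁻¹¹ m
E_h/(e·a₀) = 5.131 × 10¹¹ V/m

5.131 × 10¹¹ V/m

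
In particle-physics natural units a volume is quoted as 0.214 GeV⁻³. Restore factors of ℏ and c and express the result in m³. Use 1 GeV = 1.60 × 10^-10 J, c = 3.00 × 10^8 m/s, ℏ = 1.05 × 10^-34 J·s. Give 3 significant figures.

Volume is [L]³ = [E]⁻³·(ℏc)³.
1 GeV⁻³ → (ℏc)³ × (1 GeV in J)⁻³ = 7.63 × 10^-48 m³.
Result: 0.214 × 7.63 × 10^-48 = 1.63 × 10^-48 m³.

1.63 × 10^-48 m³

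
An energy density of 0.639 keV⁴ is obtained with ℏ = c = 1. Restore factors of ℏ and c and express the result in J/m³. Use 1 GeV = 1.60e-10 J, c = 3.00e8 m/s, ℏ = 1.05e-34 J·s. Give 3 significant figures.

[E]/[L]³ = [E]⁴/(ℏc)³; restore (ℏc)⁻³.
1 GeV⁴ → 1/(ℏc)³ × (1 GeV in J)⁴ = 2.10e37 J/m³.
Convert the energy scale: 0.639 keV⁴ = 6.39e-25 GeV⁴.
Result: 6.39e-25 × 2.10e37 = 1.34e13 J/m³.

1.34e13 J/m³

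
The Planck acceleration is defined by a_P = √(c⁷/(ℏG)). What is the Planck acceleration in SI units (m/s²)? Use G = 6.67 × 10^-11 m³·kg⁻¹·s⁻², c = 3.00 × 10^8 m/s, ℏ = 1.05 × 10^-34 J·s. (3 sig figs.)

5.59 × 10^51 m/s²

a_P = √(c⁷/(ℏG))
  = √(3.12 × 10^103)
  = 5.59 × 10^51 m/s²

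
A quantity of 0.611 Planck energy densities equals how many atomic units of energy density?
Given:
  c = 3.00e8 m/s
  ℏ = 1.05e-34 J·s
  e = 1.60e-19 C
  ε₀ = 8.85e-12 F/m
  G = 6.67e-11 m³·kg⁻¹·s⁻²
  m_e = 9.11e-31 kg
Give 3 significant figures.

Planck energy density: u_P = c⁷/(ℏG²) = 4.68e113 J/m³
atomic unit of energy density: u_au = E_h/a₀³ = m_e⁴e¹⁰/((4πε₀)⁵ℏ⁸) = 3.01e13 J/m³
0.611 × 4.68e113 / 3.01e13 = 9.49e99

9.49e99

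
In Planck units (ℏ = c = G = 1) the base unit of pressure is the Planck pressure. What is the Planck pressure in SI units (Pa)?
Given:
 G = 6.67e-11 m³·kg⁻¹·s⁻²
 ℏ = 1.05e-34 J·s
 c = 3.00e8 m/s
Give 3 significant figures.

4.68e113 Pa

p_P = c⁷/(ℏG²)
  = 2.19e59 / 4.67e-55
  = 4.68e113 Pa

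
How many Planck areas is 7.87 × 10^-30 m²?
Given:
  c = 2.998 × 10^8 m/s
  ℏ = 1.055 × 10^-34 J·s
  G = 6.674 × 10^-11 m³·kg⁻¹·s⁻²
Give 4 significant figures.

Planck area: A_P = ℏG/c³ = 2.613 × 10^-70 m².
7.87 × 10^-30 / 2.613 × 10^-70 = 3.012 × 10^40

3.012 × 10^40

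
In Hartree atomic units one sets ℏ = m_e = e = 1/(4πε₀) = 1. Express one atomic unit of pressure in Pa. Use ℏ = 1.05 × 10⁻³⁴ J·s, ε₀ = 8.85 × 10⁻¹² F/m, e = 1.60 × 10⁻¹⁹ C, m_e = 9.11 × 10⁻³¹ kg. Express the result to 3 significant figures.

P_au = E_h/a₀³ = m_e⁴e¹⁰/((4πε₀)⁵ℏ⁸)
E_h = 4.38 × 10⁻¹⁸ J
a₀ = 5.26 × 10⁻¹¹ m
E_h/a₀³ = 3.01 × 10¹³ Pa

3.01 × 10¹³ Pa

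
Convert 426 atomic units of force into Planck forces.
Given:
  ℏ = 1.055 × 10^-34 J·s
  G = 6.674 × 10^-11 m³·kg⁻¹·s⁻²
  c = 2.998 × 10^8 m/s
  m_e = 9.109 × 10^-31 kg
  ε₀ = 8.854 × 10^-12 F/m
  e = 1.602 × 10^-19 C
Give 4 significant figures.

2.893 × 10^-49

atomic unit of force: F_au = E_h/a₀ = m_e²e⁶/((4πε₀)³ℏ⁴) = 8.220 × 10^-8 N
Planck force: F_P = c⁴/G = 1.210 × 10^44 N
426 × 8.220 × 10^-8 / 1.210 × 10^44 = 2.893 × 10^-49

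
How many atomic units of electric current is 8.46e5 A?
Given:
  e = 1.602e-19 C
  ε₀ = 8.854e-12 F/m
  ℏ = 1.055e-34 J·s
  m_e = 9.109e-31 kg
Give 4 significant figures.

1.280e8

atomic unit of electric current: I_au = e E_h/ℏ = m_e e⁵/((4πε₀)²ℏ³) = 6.612e-3 A.
8.46e5 / 6.612e-3 = 1.280e8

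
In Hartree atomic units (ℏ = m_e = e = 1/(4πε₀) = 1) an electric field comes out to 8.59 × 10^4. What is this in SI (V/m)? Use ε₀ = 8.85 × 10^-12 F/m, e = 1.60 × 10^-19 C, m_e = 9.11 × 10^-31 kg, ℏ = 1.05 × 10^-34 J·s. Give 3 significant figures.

4.47 × 10^16 V/m

One atomic unit of electric field: E_au = E_h/(e a₀) = m_e²e⁵/((4πε₀)³ℏ⁴) = 5.20 × 10^11 V/m.
8.59 × 10^4 × 5.20 × 10^11 V/m = 4.47 × 10^16 V/m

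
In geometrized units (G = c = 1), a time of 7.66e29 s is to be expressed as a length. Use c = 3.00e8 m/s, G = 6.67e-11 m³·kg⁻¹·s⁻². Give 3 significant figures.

Time → length via c.
7.66e29 s × (c) = 2.30e38 m

2.30e38 m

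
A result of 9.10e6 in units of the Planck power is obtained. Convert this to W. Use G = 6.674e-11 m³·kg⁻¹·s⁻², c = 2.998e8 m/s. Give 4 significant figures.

One Planck power: P_P = c⁵/G = 3.629e52 W.
9.10e6 × 3.629e52 W = 3.302e59 W

3.302e59 W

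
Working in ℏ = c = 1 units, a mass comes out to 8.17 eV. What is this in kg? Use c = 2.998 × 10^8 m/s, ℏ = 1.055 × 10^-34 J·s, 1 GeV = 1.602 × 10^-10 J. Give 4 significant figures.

1.456 × 10^-35 kg

Mass is [E]/c²; divide by c².
1 GeV → 1/c² × (1 GeV in J) = 1.782 × 10^-27 kg.
Convert the energy scale: 8.17 eV = 8.17 × 10^-9 GeV.
Result: 8.17 × 10^-9 × 1.782 × 10^-27 = 1.456 × 10^-35 kg.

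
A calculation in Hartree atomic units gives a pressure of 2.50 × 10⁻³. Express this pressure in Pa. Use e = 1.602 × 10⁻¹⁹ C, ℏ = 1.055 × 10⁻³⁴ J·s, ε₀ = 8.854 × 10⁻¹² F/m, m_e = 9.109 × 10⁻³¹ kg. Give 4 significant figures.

7.323 × 10¹⁰ Pa

One atomic unit of pressure: P_au = E_h/a₀³ = m_e⁴e¹⁰/((4πε₀)⁵ℏ⁸) = 2.929 × 10¹³ Pa.
2.50 × 10⁻³ × 2.929 × 10¹³ Pa = 7.323 × 10¹⁰ Pa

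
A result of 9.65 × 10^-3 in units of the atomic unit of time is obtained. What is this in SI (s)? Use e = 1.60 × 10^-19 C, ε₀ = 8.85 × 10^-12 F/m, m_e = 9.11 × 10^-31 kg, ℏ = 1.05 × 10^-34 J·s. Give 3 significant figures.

2.31 × 10^-19 s

One atomic unit of time: τ_au = (4πε₀)²ℏ³/(m_e e⁴) = 2.40 × 10^-17 s.
9.65 × 10^-3 × 2.40 × 10^-17 s = 2.31 × 10^-19 s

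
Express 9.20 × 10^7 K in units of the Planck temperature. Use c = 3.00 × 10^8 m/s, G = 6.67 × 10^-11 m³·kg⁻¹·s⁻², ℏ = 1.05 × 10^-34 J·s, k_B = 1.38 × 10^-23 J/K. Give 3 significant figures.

6.49 × 10^-25

Planck temperature: T_P = √(ℏc⁵/G) / k_B = 1.42 × 10^32 K.
9.20 × 10^7 / 1.42 × 10^32 = 6.49 × 10^-25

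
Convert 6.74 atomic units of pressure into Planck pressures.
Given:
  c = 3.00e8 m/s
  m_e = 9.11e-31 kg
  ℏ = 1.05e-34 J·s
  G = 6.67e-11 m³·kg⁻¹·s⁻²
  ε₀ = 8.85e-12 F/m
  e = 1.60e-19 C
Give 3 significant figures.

4.34e-100

atomic unit of pressure: P_au = E_h/a₀³ = m_e⁴e¹⁰/((4πε₀)⁵ℏ⁸) = 3.01e13 Pa
Planck pressure: p_P = c⁷/(ℏG²) = 4.68e113 Pa
6.74 × 3.01e13 / 4.68e113 = 4.34e-100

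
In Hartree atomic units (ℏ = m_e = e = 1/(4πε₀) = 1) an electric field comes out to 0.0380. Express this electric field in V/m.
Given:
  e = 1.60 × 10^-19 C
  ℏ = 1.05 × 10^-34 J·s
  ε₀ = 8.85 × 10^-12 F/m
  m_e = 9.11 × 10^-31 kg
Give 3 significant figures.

1.98 × 10^10 V/m

One atomic unit of electric field: E_au = E_h/(e a₀) = m_e²e⁵/((4πε₀)³ℏ⁴) = 5.20 × 10^11 V/m.
0.0380 × 5.20 × 10^11 V/m = 1.98 × 10^10 V/m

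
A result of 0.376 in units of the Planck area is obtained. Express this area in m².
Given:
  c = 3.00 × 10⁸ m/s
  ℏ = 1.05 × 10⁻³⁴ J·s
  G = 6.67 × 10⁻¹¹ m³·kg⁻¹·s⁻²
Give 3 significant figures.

9.75 × 10⁻⁷¹ m²

One Planck area: A_P = ℏG/c³ = 2.59 × 10⁻⁷⁰ m².
0.376 × 2.59 × 10⁻⁷⁰ m² = 9.75 × 10⁻⁷¹ m²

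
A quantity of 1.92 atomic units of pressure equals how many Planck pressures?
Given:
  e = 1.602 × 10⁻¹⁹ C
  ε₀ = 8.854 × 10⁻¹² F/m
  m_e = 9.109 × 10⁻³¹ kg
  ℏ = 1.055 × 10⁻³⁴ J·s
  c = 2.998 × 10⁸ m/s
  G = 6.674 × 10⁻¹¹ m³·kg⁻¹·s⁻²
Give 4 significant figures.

1.214 × 10⁻¹⁰⁰

atomic unit of pressure: P_au = E_h/a₀³ = m_e⁴e¹⁰/((4πε₀)⁵ℏ⁸) = 2.929 × 10¹³ Pa
Planck pressure: p_P = c⁷/(ℏG²) = 4.632 × 10¹¹³ Pa
1.92 × 2.929 × 10¹³ / 4.632 × 10¹¹³ = 1.214 × 10⁻¹⁰⁰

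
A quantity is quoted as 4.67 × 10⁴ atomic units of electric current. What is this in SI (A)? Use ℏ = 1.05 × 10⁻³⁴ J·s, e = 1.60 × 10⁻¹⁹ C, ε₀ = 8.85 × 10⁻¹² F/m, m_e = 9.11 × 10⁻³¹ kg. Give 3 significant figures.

312 A

One atomic unit of electric current: I_au = e E_h/ℏ = m_e e⁵/((4πε₀)²ℏ³) = 6.67 × 10⁻³ A.
4.67 × 10⁴ × 6.67 × 10⁻³ A = 312 A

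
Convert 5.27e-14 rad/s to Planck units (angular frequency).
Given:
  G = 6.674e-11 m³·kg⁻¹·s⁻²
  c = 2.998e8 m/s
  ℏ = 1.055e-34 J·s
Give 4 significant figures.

2.842e-57

Planck angular frequency: ω_P = √(c⁵/(ℏG)) = 1.855e43 rad/s.
5.27e-14 / 1.855e43 = 2.842e-57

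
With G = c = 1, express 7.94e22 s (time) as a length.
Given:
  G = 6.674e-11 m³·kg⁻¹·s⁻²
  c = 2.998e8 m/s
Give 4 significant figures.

Time → length via c.
7.94e22 s × (c) = 2.380e31 m

2.380e31 m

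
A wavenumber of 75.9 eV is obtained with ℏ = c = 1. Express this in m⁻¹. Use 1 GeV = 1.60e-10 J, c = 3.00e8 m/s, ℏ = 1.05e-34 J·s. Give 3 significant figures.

3.86e8 m⁻¹

Inverse length is [E]/(ℏc).
1 GeV → 1/(ℏc) × (1 GeV in J) = 5.08e15 m⁻¹.
Convert the energy scale: 75.9 eV = 7.59e-8 GeV.
Result: 7.59e-8 × 5.08e15 = 3.86e8 m⁻¹.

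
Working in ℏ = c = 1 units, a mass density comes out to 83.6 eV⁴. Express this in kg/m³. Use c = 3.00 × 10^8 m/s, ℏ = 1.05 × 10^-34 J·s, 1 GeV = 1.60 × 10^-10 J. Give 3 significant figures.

Mass density is [E]/(c²[L]³) = [E]⁴/(ℏ³c⁵).
1 GeV⁴ → 1/(ℏ³c⁵) × (1 GeV in J)⁴ = 2.33 × 10^20 kg/m³.
Convert the energy scale: 83.6 eV⁴ = 8.36 × 10^-35 GeV⁴.
Result: 8.36 × 10^-35 × 2.33 × 10^20 = 1.95 × 10^-14 kg/m³.

1.95 × 10^-14 kg/m³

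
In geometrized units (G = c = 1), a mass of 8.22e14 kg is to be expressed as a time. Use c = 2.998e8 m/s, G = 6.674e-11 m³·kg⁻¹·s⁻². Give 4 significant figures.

2.036e-21 s

Mass → time via G/c³.
8.22e14 kg × (G/c³) = 2.036e-21 s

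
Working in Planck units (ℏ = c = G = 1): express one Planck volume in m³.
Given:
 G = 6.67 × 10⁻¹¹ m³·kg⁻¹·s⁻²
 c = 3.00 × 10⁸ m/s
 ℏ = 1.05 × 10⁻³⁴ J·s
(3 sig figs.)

4.18 × 10⁻¹⁰⁵ m³

The unique combination of the constants set to 1 with dimensions of volume is V_P = (ℏG/c³)^(3/2).
  = √(1.75 × 10⁻²⁰⁹)
  = 4.18 × 10⁻¹⁰⁵ m³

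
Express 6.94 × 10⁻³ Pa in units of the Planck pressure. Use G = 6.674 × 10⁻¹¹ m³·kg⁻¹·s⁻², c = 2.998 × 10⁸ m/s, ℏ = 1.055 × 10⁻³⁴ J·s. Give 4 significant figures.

Planck pressure: p_P = c⁷/(ℏG²) = 4.632 × 10¹¹³ Pa.
6.94 × 10⁻³ / 4.632 × 10¹¹³ = 1.498 × 10⁻¹¹⁶

1.498 × 10⁻¹¹⁶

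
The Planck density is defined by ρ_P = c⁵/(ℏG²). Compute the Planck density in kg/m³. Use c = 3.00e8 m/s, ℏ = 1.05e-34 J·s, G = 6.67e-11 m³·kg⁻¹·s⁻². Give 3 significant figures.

ρ_P = c⁵/(ℏG²)
  = 2.43e42 / 4.67e-55
  = 5.20e96 kg/m³

5.20e96 kg/m³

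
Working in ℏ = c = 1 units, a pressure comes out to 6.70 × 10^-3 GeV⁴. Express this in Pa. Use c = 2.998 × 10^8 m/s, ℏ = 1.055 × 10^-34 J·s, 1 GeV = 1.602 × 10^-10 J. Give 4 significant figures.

Pressure is [E]/[L]³ = [E]⁴/(ℏc)³.
1 GeV⁴ → 1/(ℏc)³ × (1 GeV in J)⁴ = 2.082 × 10^37 Pa.
Result: 6.70 × 10^-3 × 2.082 × 10^37 = 1.395 × 10^35 Pa.

1.395 × 10^35 Pa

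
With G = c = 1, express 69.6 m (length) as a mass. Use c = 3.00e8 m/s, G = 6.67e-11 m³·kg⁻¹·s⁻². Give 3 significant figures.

Length → mass via c²/G.
69.6 m × (c²/G) = 9.39e28 kg

9.39e28 kg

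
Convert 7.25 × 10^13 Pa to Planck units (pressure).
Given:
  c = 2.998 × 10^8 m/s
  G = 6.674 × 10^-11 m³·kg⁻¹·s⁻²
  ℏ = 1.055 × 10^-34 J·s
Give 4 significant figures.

1.565 × 10^-100

Planck pressure: p_P = c⁷/(ℏG²) = 4.632 × 10^113 Pa.
7.25 × 10^13 / 4.632 × 10^113 = 1.565 × 10^-100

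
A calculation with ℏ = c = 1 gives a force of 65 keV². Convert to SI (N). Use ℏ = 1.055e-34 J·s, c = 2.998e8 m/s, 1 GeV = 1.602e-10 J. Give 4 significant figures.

Force is [E]/[L] = [E]²/(ℏc); restore (ℏc)⁻¹.
1 GeV² → 1/(ℏc) × (1 GeV in J)² = 8.114e5 N.
Convert the energy scale: 65 keV² = 6.50e-11 GeV².
Result: 6.50e-11 × 8.114e5 = 5.274e-5 N.

5.274e-5 N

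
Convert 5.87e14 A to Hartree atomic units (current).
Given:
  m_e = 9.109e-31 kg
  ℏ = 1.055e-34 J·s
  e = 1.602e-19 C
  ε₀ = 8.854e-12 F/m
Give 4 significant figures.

8.878e16

atomic unit of electric current: I_au = e E_h/ℏ = m_e e⁵/((4πε₀)²ℏ³) = 6.612e-3 A.
5.87e14 / 6.612e-3 = 8.878e16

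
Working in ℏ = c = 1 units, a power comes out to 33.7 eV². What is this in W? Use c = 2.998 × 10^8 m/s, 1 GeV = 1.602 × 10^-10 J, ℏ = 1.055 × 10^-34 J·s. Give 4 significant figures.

Power is [E]/[T] = [E]²/ℏ.
1 GeV² → 1/ℏ × (1 GeV in J)² = 2.433 × 10^14 W.
Convert the energy scale: 33.7 eV² = 3.37 × 10^-17 GeV².
Result: 3.37 × 10^-17 × 2.433 × 10^14 = 8.198 × 10^-3 W.

8.198 × 10^-3 W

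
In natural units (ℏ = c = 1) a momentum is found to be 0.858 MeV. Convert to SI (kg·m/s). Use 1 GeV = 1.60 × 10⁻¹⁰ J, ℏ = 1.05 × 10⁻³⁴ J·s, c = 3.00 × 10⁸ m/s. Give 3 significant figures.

Momentum is [E]/c; divide by c.
1 GeV → 1/c × (1 GeV in J) = 5.33 × 10⁻¹⁹ kg·m/s.
Convert the energy scale: 0.858 MeV = 8.58 × 10⁻⁴ GeV.
Result: 8.58 × 10⁻⁴ × 5.33 × 10⁻¹⁹ = 4.58 × 10⁻²² kg·m/s.

4.58 × 10⁻²² kg·m/s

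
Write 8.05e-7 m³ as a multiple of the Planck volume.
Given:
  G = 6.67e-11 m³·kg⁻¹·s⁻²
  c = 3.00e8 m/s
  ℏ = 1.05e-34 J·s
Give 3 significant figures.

1.93e98

Planck volume: V_P = (ℏG/c³)^(3/2) = 4.18e-105 m³.
8.05e-7 / 4.18e-105 = 1.93e98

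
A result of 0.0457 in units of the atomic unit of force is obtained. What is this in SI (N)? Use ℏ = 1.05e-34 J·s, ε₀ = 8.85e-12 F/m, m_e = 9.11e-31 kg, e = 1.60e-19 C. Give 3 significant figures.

One atomic unit of force: F_au = E_h/a₀ = m_e²e⁶/((4πε₀)³ℏ⁴) = 8.33e-8 N.
0.0457 × 8.33e-8 N = 3.81e-9 N

3.81e-9 N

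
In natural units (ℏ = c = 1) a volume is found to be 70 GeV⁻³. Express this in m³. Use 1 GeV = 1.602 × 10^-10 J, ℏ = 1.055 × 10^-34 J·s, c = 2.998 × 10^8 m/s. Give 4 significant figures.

5.387 × 10^-46 m³

Volume is [L]³ = [E]⁻³·(ℏc)³.
1 GeV⁻³ → (ℏc)³ × (1 GeV in J)⁻³ = 7.696 × 10^-48 m³.
Result: 70 × 7.696 × 10^-48 = 5.387 × 10^-46 m³.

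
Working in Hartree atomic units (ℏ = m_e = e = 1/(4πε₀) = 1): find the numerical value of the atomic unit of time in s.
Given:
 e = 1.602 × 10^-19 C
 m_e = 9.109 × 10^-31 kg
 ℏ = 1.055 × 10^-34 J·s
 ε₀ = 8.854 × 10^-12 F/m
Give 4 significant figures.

From ℏ = m_e = e = 1/(4πε₀) = 1 the time scale is τ_au = (4πε₀)²ℏ³/(m_e e⁴).
E_h = 4.354 × 10^-18 J
ℏ/E_h = 2.423 × 10^-17 s

2.423 × 10^-17 s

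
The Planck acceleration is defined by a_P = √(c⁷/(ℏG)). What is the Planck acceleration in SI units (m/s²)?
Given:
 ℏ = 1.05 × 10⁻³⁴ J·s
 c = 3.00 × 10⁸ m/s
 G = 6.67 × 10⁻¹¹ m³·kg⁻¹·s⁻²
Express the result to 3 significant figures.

5.59 × 10⁵¹ m/s²

a_P = √(c⁷/(ℏG))
  = √(3.12 × 10¹⁰³)
  = 5.59 × 10⁵¹ m/s²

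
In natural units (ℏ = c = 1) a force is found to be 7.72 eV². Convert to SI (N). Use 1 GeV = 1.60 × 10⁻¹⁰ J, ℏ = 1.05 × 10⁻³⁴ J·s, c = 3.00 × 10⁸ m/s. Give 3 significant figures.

Force is [E]/[L] = [E]²/(ℏc); restore (ℏc)⁻¹.
1 GeV² → 1/(ℏc) × (1 GeV in J)² = 8.13 × 10⁵ N.
Convert the energy scale: 7.72 eV² = 7.72 × 10⁻¹⁸ GeV².
Result: 7.72 × 10⁻¹⁸ × 8.13 × 10⁵ = 6.27 × 10⁻¹² N.

6.27 × 10⁻¹² N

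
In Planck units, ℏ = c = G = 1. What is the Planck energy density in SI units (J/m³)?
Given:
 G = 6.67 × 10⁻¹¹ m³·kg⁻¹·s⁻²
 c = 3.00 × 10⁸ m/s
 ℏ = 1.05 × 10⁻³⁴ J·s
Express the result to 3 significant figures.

The unique combination of the constants set to 1 with dimensions of energy density is u_P = c⁷/(ℏG²).
  = 2.19 × 10⁵⁹ / 4.67 × 10⁻⁵⁵
  = 4.68 × 10¹¹³ J/m³

4.68 × 10¹¹³ J/m³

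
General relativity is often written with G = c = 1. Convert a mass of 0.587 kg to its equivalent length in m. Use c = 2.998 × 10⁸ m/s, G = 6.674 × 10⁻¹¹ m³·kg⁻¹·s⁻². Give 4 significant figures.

4.359 × 10⁻²⁸ m

In G = c = 1 units mass has dimensions of length; the conversion factor is G/c².
0.587 kg × (G/c²) = 4.359 × 10⁻²⁸ m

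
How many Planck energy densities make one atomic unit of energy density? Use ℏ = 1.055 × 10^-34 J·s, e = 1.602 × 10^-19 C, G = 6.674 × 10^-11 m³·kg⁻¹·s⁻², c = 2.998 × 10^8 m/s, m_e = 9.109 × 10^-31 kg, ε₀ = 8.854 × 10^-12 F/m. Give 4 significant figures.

6.323 × 10^-101

atomic unit of energy density: u_au = E_h/a₀³ = m_e⁴e¹⁰/((4πε₀)⁵ℏ⁸) = 2.929 × 10^13 J/m³
Planck energy density: u_P = c⁷/(ℏG²) = 4.632 × 10^113 J/m³
ratio = 2.929 × 10^13 / 4.632 × 10^113 = 6.323 × 10^-101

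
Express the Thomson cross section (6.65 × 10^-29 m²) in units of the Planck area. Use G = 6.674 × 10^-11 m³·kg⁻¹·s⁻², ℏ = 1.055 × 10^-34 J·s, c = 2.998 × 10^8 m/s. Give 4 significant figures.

2.545 × 10^41

Planck area: A_P = ℏG/c³ = 2.613 × 10^-70 m².
6.65 × 10^-29 / 2.613 × 10^-70 = 2.545 × 10^41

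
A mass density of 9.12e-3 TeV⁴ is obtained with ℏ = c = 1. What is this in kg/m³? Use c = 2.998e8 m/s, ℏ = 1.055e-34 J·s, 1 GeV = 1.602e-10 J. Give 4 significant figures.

Mass density is [E]/(c²[L]³) = [E]⁴/(ℏ³c⁵).
1 GeV⁴ → 1/(ℏ³c⁵) × (1 GeV in J)⁴ = 2.316e20 kg/m³.
Convert the energy scale: 9.12e-3 TeV⁴ = 9.12e9 GeV⁴.
Result: 9.12e9 × 2.316e20 = 2.112e30 kg/m³.

2.112e30 kg/m³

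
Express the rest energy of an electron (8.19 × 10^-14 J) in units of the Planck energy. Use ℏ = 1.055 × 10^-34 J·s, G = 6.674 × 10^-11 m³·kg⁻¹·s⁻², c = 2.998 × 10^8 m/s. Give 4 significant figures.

4.186 × 10^-23

Planck energy: E_P = √(ℏc⁵/G) = 1.957 × 10^9 J.
8.19 × 10^-14 / 1.957 × 10^9 = 4.186 × 10^-23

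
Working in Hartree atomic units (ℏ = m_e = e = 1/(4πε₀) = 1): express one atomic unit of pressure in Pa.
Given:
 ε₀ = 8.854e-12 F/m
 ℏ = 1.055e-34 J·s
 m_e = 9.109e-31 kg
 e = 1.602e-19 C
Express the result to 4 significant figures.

Dimensional analysis gives P_au = E_h/a₀³ = m_e⁴e¹⁰/((4πε₀)⁵ℏ⁸).
E_h = 4.354e-18 J
a₀ = 5.297e-11 m
E_h/a₀³ = 2.929e13 Pa

2.929e13 Pa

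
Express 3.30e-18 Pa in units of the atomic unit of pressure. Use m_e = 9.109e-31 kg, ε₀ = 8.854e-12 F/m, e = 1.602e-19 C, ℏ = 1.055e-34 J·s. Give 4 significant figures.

atomic unit of pressure: P_au = E_h/a₀³ = m_e⁴e¹⁰/((4πε₀)⁵ℏ⁸) = 2.929e13 Pa.
3.30e-18 / 2.929e13 = 1.127e-31

1.127e-31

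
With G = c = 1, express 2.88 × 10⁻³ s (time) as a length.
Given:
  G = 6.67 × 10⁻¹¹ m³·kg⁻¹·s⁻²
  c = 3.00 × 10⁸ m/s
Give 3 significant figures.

8.64 × 10⁵ m

Time → length via c.
2.88 × 10⁻³ s × (c) = 8.64 × 10⁵ m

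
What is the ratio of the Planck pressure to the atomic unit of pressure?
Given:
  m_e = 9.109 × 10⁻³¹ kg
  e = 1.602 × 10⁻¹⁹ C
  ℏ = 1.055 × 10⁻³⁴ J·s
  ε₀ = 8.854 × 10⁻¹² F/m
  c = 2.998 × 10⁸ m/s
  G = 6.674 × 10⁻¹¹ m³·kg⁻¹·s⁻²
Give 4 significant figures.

1.581 × 10¹⁰⁰

Planck pressure: p_P = c⁷/(ℏG²) = 4.632 × 10¹¹³ Pa
atomic unit of pressure: P_au = E_h/a₀³ = m_e⁴e¹⁰/((4πε₀)⁵ℏ⁸) = 2.929 × 10¹³ Pa
ratio = 4.632 × 10¹¹³ / 2.929 × 10¹³ = 1.581 × 10¹⁰⁰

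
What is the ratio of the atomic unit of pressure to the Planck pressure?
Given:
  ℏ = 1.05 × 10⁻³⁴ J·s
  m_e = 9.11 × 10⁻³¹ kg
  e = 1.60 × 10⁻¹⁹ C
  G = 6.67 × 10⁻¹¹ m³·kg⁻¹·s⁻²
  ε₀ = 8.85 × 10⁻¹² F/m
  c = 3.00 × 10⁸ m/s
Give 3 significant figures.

6.44 × 10⁻¹⁰¹

atomic unit of pressure: P_au = E_h/a₀³ = m_e⁴e¹⁰/((4πε₀)⁵ℏ⁸) = 3.01 × 10¹³ Pa
Planck pressure: p_P = c⁷/(ℏG²) = 4.68 × 10¹¹³ Pa
ratio = 3.01 × 10¹³ / 4.68 × 10¹¹³ = 6.44 × 10⁻¹⁰¹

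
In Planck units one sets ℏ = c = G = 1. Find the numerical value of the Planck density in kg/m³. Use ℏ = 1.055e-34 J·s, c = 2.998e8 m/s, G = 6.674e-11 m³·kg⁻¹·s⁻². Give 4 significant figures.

ρ_P = c⁵/(ℏG²)
  = 2.422e42 / 4.699e-55
  = 5.154e96 kg/m³

5.154e96 kg/m³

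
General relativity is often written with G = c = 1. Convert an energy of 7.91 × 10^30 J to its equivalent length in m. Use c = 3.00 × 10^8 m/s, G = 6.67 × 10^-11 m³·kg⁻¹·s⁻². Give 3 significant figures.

Energy → length via G/c⁴.
7.91 × 10^30 J × (G/c⁴) = 6.51 × 10^-14 m

6.51 × 10^-14 m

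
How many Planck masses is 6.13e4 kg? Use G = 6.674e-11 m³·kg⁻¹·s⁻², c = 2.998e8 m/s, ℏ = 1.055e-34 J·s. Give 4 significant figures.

Planck mass: m_P = √(ℏc/G) = 2.177e-8 kg.
6.13e4 / 2.177e-8 = 2.816e12

2.816e12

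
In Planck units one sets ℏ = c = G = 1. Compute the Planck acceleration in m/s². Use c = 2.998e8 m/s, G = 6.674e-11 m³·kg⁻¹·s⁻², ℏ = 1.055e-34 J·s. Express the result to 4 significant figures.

a_P = √(c⁷/(ℏG))
  = √(3.092e103)
  = 5.560e51 m/s²

5.560e51 m/s²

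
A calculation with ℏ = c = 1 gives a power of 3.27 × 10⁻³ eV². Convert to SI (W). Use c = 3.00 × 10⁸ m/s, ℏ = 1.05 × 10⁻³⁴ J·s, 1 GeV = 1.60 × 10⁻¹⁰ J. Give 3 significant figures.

Power is [E]/[T] = [E]²/ℏ.
1 GeV² → 1/ℏ × (1 GeV in J)² = 2.44 × 10¹⁴ W.
Convert the energy scale: 3.27 × 10⁻³ eV² = 3.27 × 10⁻²¹ GeV².
Result: 3.27 × 10⁻²¹ × 2.44 × 10¹⁴ = 7.97 × 10⁻⁷ W.

7.97 × 10⁻⁷ W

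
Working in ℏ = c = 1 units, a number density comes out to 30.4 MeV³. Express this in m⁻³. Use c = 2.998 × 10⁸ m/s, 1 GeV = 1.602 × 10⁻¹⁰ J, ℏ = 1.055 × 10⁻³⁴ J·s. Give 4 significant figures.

Number density is [L]⁻³ = [E]³/(ℏc)³.
1 GeV³ → 1/(ℏc)³ × (1 GeV in J)³ = 1.299 × 10⁴⁷ m⁻³.
Convert the energy scale: 30.4 MeV³ = 3.04 × 10⁻⁸ GeV³.
Result: 3.04 × 10⁻⁸ × 1.299 × 10⁴⁷ = 3.950 × 10³⁹ m⁻³.

3.950 × 10³⁹ m⁻³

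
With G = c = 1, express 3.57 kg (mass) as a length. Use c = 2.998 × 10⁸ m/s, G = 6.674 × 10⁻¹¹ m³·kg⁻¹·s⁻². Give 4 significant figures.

In G = c = 1 units mass has dimensions of length; the conversion factor is G/c².
3.57 kg × (G/c²) = 2.651 × 10⁻²⁷ m

2.651 × 10⁻²⁷ m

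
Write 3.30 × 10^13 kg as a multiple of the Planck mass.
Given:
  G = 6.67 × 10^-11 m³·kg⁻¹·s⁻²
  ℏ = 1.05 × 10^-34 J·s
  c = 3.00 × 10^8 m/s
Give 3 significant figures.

1.52 × 10^21

Planck mass: m_P = √(ℏc/G) = 2.17 × 10^-8 kg.
3.30 × 10^13 / 2.17 × 10^-8 = 1.52 × 10^21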